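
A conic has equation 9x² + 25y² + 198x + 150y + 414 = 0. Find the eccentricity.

e = 4/5

9(x² + 22x) + 25(y² + 6y) = -414
Completing the square gives 9(x + 11)² + 25(y + 3)² = -414 + 1089 + 225 = 900.
Divide through by 900 to get (x + 11)²/100 + (y + 3)²/36 = 1.
Ellipse, center (-11, -3), major axis horizontal; a² = 100, b² = 36.
c² = a² - b² = 64, so c = 8.
e = c/a = 8/10 = 4/5.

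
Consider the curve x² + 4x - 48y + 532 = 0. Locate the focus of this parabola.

(-2, 23)

Only x is squared. Complete the square in x: (x + 2)² = 48(y - 11).
Vertex (-2, 11); 4p = 48 so p = 12. Opens up.
Focus is p units from the vertex along the axis: (h, k + p).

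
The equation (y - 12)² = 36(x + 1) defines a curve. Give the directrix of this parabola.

x = -10

Vertex (-1, 12); 4p = 36 so p = 9. Opens right.
Directrix is the vertical line x = h − p = -1 − (9) = -10.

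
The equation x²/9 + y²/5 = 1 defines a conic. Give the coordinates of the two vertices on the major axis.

(-3, 0) and (3, 0)

Center (0, 0). The larger denominator 9 sits under the x-term, so the major axis is horizontal; a² = 9, b² = 5.
a = 3. Vertices at (h ± a, k).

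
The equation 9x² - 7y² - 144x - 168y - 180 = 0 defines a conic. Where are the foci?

(8, -20) and (8, -4)

Collect terms: 9(x² - 16x) -7(y² + 24y) = 180
Complete the square: 9(x - 8)² -7(y + 12)² = 180 + 576 - 1008 = -252
Dividing both sides by -252: (y + 12)²/36 - (x - 8)²/28 = 1
Hyperbola, center (8, -12), transverse axis vertical; a² = 36, b² = 28.
c² = a² + b² = 36 + 28 = 64, so c = 8.
Foci lie on the vertical axis through the center: (h, k ± c).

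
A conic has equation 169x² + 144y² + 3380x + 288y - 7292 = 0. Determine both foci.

(-10, -6) and (-10, 4)

Collect terms: 169(x² + 20x) + 144(y² + 2y) = 7292
169(x + 10)² + 144(y + 1)² = 7292 + 16900 + 144 = 24336
Dividing both sides by 24336: (x + 10)²/144 + (y + 1)²/169 = 1
Ellipse, center (-10, -1), major axis vertical; a² = 169, b² = 144.
c² = a² - b² = 169 - 144 = 25, so c = 5.
Foci lie on the vertical axis through the center: (h, k ± c).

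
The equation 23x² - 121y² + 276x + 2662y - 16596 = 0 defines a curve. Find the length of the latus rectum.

Group the x- and y-terms: 23(x² + 12x) -121(y² - 22y) = 16596
Complete the square in x and y: 23(x + 6)² -121(y - 11)² = 16596 + 828 - 14641 = 2783
Divide by 2783: (x + 6)²/121 - (y - 11)²/23 = 1
Hyperbola, center (-6, 11), transverse axis horizontal; a² = 121, b² = 23.
Latus rectum length = 2b²/a = 2·23/11 = 46/11.

46/11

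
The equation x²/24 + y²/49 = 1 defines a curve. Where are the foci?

Center (0, 0). The larger denominator 49 sits under the y-term, so the major axis is vertical; a² = 49, b² = 24.
c² = a² - b² = 49 - 24 = 25, so c = 5.
Foci lie on the vertical axis through the center: (h, k ± c).

(0, -5) and (0, 5)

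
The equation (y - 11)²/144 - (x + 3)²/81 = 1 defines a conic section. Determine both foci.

Center (-3, 11). The positive term is the y-term, so the transverse axis is vertical; a² = 144, b² = 81.
c² = a² + b² = 144 + 81 = 225, so c = 15.
Foci lie on the vertical axis through the center: (h, k ± c).

(-3, -4) and (-3, 26)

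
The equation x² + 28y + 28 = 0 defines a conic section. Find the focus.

Only x is squared. Complete the square in x: x² = -28(y + 1).
Vertex (0, -1); 4p = -28 so p = -7. Opens down.
Focus is p units from the vertex along the axis: (h, k + p).

(0, -8)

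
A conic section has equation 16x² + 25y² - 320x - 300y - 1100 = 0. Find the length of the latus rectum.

96/5

Group the x- and y-terms: 16(x² - 20x) + 25(y² - 12y) = 1100
Complete the square: 16(x - 10)² + 25(y - 6)² = 1100 + 1600 + 900 = 3600
Divide through by 3600 to get (x - 10)²/225 + (y - 6)²/144 = 1.
Ellipse, center (10, 6), major axis horizontal; a² = 225, b² = 144.
Latus rectum length = 2b²/a = 2·144/15 = 96/5.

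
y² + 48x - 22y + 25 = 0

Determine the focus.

(-10, 11)

Only y is squared. Complete the square in y: (y - 11)² = -48(x - 2).
Vertex (2, 11); 4p = -48 so p = -12. Opens left.
Focus is p units from the vertex along the axis: (h + p, k).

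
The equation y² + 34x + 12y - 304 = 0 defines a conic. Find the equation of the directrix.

Only y is squared. Complete the square in y: (y + 6)² = -34(x - 10).
Vertex (10, -6); 4p = -34 so p = -17/2. Opens left.
Directrix is the vertical line x = h − p = 10 − (-17/2) = 37/2.

x = 37/2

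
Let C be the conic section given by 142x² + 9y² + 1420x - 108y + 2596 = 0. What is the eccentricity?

Rearranging, 142(x² + 10x) + 9(y² - 12y) = -2596.
Completing the square gives 142(x + 5)² + 9(y - 6)² = -2596 + 3550 + 324 = 1278.
Divide through by 1278 to get (x + 5)²/9 + (y - 6)²/142 = 1.
Ellipse, center (-5, 6), major axis vertical; a² = 142, b² = 9.
c² = a² - b² = 133, so c = √133.
e = c/a = √133/√142 = √18886/142.

e = √18886/142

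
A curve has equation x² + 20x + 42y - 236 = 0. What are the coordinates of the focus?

Only x is squared. Complete the square in x: (x + 10)² = -42(y - 8).
Vertex (-10, 8); 4p = -42 so p = -21/2. Opens down.
Focus is p units from the vertex along the axis: (h, k + p).

(-10, -5/2)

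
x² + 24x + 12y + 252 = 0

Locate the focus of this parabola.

(-12, -12)

Only x is squared. Complete the square in x: (x + 12)² = -12(y + 9).
Vertex (-12, -9); 4p = -12 so p = -3. Opens down.
Focus is p units from the vertex along the axis: (h, k + p).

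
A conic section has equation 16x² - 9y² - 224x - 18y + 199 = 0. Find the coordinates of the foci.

Group: 16(x² - 14x) -9(y² + 2y) = -199
Complete the square: 16(x - 7)² -9(y + 1)² = -199 + 784 - 9 = 576
Divide through by 576 to get (x - 7)²/36 - (y + 1)²/64 = 1.
Hyperbola, center (7, -1), transverse axis horizontal; a² = 36, b² = 64.
c² = a² + b² = 36 + 64 = 100, so c = 10.
Foci lie on the horizontal axis through the center: (h ± c, k).

(-3, -1) and (17, -1)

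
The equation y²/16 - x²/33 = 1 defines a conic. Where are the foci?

(0, -7) and (0, 7)

Center (0, 0). The positive term is the y-term, so the transverse axis is vertical; a² = 16, b² = 33.
c² = a² + b² = 16 + 33 = 49, so c = 7.
Foci lie on the vertical axis through the center: (h, k ± c).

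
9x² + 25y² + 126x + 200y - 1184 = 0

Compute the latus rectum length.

54/5

Rearranging, 9(x² + 14x) + 25(y² + 8y) = 1184.
9(x + 7)² + 25(y + 4)² = 1184 + 441 + 400 = 2025
Divide through by 2025 to get (x + 7)²/225 + (y + 4)²/81 = 1.
Ellipse, center (-7, -4), major axis horizontal; a² = 225, b² = 81.
Latus rectum length = 2b²/a = 2·81/15 = 54/5.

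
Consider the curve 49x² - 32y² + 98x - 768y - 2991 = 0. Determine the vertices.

49(x² + 2x) -32(y² + 24y) = 2991
Complete the square: 49(x + 1)² -32(y + 12)² = 2991 + 49 - 4608 = -1568
Dividing both sides by -1568: (y + 12)²/49 - (x + 1)²/32 = 1
Hyperbola, center (-1, -12), transverse axis vertical; a² = 49, b² = 32.
a = 7. Vertices at (h, k ± a).

(-1, -19) and (-1, -5)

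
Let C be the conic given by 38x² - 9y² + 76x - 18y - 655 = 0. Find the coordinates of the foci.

(-1 - √94, -1) and (-1 + √94, -1)

38(x² + 2x) -9(y² + 2y) = 655
Complete the square in x and y: 38(x + 1)² -9(y + 1)² = 655 + 38 - 9 = 684
Divide through by 684 to get (x + 1)²/18 - (y + 1)²/76 = 1.
Hyperbola, center (-1, -1), transverse axis horizontal; a² = 18, b² = 76.
c² = a² + b² = 18 + 76 = 94, so c = √94.
Foci lie on the horizontal axis through the center: (h ± c, k).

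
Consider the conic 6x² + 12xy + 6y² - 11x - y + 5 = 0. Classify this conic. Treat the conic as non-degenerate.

parabola

A = 6, B = 12, C = 6.
Discriminant B² − 4AC = 12² − 4·6·6 = 0.
B² − 4AC = 0 ⇒ parabola.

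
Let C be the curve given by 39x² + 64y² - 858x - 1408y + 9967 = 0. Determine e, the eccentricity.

Group: 39(x² - 22x) + 64(y² - 22y) = -9967
39(x - 11)² + 64(y - 11)² = -9967 + 4719 + 7744 = 2496
Divide through by 2496 to get (x - 11)²/64 + (y - 11)²/39 = 1.
Ellipse, center (11, 11), major axis horizontal; a² = 64, b² = 39.
c² = a² - b² = 25, so c = 5.
e = c/a = 5/8.

e = 5/8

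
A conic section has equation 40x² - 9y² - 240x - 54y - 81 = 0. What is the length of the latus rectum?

Collect terms: 40(x² - 6x) -9(y² + 6y) = 81
Complete the square: 40(x - 3)² -9(y + 3)² = 81 + 360 - 81 = 360
Divide through by 360 to get (x - 3)²/9 - (y + 3)²/40 = 1.
Hyperbola, center (3, -3), transverse axis horizontal; a² = 9, b² = 40.
Latus rectum length = 2b²/a = 2·40/3 = 80/3.

80/3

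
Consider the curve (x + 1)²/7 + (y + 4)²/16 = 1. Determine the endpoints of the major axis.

Center (-1, -4). The larger denominator 16 sits under the y-term, so the major axis is vertical; a² = 16, b² = 7.
a = 4. Vertices at (h, k ± a).

(-1, -8) and (-1, 0)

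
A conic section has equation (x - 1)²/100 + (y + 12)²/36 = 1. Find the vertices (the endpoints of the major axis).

(-9, -12) and (11, -12)

Center (1, -12). The larger denominator 100 sits under the x-term, so the major axis is horizontal; a² = 100, b² = 36.
a = 10. Vertices at (h ± a, k).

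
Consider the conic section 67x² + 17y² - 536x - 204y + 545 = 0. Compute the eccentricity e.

Group the x- and y-terms: 67(x² - 8x) + 17(y² - 12y) = -545
67(x - 4)² + 17(y - 6)² = -545 + 1072 + 612 = 1139
Divide by 1139: (x - 4)²/17 + (y - 6)²/67 = 1
Ellipse, center (4, 6), major axis vertical; a² = 67, b² = 17.
c² = a² - b² = 50, so c = 5√2.
e = c/a = 5√2/√67 = 5√134/67.

e = 5√134/67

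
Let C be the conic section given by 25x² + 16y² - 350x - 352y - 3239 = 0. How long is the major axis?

40

Collect terms: 25(x² - 14x) + 16(y² - 22y) = 3239
Complete the square in x and y: 25(x - 7)² + 16(y - 11)² = 3239 + 1225 + 1936 = 6400
Dividing both sides by 6400: (x - 7)²/256 + (y - 11)²/400 = 1
Ellipse, center (7, 11), major axis vertical; a² = 400, b² = 256.
a² = 400 so a = 20; the major axis has length 2a = 40.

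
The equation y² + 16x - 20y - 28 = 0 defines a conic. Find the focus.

(4, 10)

Only y is squared. Complete the square in y: (y - 10)² = -16(x - 8).
Vertex (8, 10); 4p = -16 so p = -4. Opens left.
Focus is p units from the vertex along the axis: (h + p, k).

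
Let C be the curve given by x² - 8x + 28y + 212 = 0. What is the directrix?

y = 0

Only x is squared. Complete the square in x: (x - 4)² = -28(y + 7).
Vertex (4, -7); 4p = -28 so p = -7. Opens down.
Directrix is the horizontal line y = k − p = -7 − (-7) = 0.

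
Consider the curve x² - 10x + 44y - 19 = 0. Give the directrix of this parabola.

Only x is squared. Complete the square in x: (x - 5)² = -44(y - 1).
Vertex (5, 1); 4p = -44 so p = -11. Opens down.
Directrix is the horizontal line y = k − p = 1 − (-11) = 12.

y = 12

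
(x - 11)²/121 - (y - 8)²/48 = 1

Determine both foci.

Center (11, 8). The positive term is the x-term, so the transverse axis is horizontal; a² = 121, b² = 48.
c² = a² + b² = 121 + 48 = 169, so c = 13.
Foci lie on the horizontal axis through the center: (h ± c, k).

(-2, 8) and (24, 8)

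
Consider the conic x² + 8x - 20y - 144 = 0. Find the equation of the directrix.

Only x is squared. Complete the square in x: (x + 4)² = 20(y + 8).
Vertex (-4, -8); 4p = 20 so p = 5. Opens up.
Directrix is the horizontal line y = k − p = -8 − (5) = -13.

y = -13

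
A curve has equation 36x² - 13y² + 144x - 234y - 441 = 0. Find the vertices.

Rearranging, 36(x² + 4x) -13(y² + 18y) = 441.
Complete the square: 36(x + 2)² -13(y + 9)² = 441 + 144 - 1053 = -468
Divide through by -468 to get (y + 9)²/36 - (x + 2)²/13 = 1.
Hyperbola, center (-2, -9), transverse axis vertical; a² = 36, b² = 13.
a = 6. Vertices at (h, k ± a).

(-2, -15) and (-2, -3)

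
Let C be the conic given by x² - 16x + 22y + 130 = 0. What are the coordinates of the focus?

(8, -17/2)

Only x is squared. Complete the square in x: (x - 8)² = -22(y + 3).
Vertex (8, -3); 4p = -22 so p = -11/2. Opens down.
Focus is p units from the vertex along the axis: (h, k + p).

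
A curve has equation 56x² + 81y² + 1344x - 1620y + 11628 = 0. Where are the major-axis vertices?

(-21, 10) and (-3, 10)

Group the x- and y-terms: 56(x² + 24x) + 81(y² - 20y) = -11628
56(x + 12)² + 81(y - 10)² = -11628 + 8064 + 8100 = 4536
Divide through by 4536 to get (x + 12)²/81 + (y - 10)²/56 = 1.
Ellipse, center (-12, 10), major axis horizontal; a² = 81, b² = 56.
a = 9. Vertices at (h ± a, k).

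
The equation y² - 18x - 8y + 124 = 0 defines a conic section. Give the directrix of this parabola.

Only y is squared. Complete the square in y: (y - 4)² = 18(x - 6).
Vertex (6, 4); 4p = 18 so p = 9/2. Opens right.
Directrix is the vertical line x = h − p = 6 − (9/2) = 3/2.

x = 3/2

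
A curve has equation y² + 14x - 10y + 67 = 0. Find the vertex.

(-3, 5)

Only y is squared. Complete the square in y: (y - 5)² = -14(x + 3).
Vertex (-3, 5); 4p = -14 so p = -7/2. Opens left.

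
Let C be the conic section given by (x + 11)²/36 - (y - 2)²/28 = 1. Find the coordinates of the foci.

(-19, 2) and (-3, 2)

Center (-11, 2). The positive term is the x-term, so the transverse axis is horizontal; a² = 36, b² = 28.
c² = a² + b² = 36 + 28 = 64, so c = 8.
Foci lie on the horizontal axis through the center: (h ± c, k).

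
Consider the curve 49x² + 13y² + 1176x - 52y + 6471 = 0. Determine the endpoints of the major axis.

Collect terms: 49(x² + 24x) + 13(y² - 4y) = -6471
Complete the square: 49(x + 12)² + 13(y - 2)² = -6471 + 7056 + 52 = 637
Divide through by 637 to get (x + 12)²/13 + (y - 2)²/49 = 1.
Ellipse, center (-12, 2), major axis vertical; a² = 49, b² = 13.
a = 7. Vertices at (h, k ± a).

(-12, -5) and (-12, 9)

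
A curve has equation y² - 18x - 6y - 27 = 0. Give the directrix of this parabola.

x = -13/2

Only y is squared. Complete the square in y: (y - 3)² = 18(x + 2).
Vertex (-2, 3); 4p = 18 so p = 9/2. Opens right.
Directrix is the vertical line x = h − p = -2 − (9/2) = -13/2.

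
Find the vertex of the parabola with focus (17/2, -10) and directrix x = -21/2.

The vertex is the midpoint between the focus and the directrix along the axis of symmetry.
Axis is horizontal (directrix is vertical). Vertex x-coordinate = (17/2 + (-21/2))/2 = -1; y-coordinate = -10.

(-1, -10)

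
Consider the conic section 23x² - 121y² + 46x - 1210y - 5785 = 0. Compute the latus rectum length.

46/11

Group: 23(x² + 2x) -121(y² + 10y) = 5785
Complete the square: 23(x + 1)² -121(y + 5)² = 5785 + 23 - 3025 = 2783
Divide by 2783: (x + 1)²/121 - (y + 5)²/23 = 1
Hyperbola, center (-1, -5), transverse axis horizontal; a² = 121, b² = 23.
Latus rectum length = 2b²/a = 2·23/11 = 46/11.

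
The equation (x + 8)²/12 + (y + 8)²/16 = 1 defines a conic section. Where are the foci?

Center (-8, -8). The larger denominator 16 sits under the y-term, so the major axis is vertical; a² = 16, b² = 12.
c² = a² - b² = 16 - 12 = 4, so c = 2.
Foci lie on the vertical axis through the center: (h, k ± c).

(-8, -10) and (-8, -6)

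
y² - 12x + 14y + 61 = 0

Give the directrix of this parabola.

Only y is squared. Complete the square in y: (y + 7)² = 12(x - 1).
Vertex (1, -7); 4p = 12 so p = 3. Opens right.
Directrix is the vertical line x = h − p = 1 − (3) = -2.

x = -2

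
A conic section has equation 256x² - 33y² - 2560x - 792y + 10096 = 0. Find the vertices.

Group: 256(x² - 10x) -33(y² + 24y) = -10096
Complete the square in x and y: 256(x - 5)² -33(y + 12)² = -10096 + 6400 - 4752 = -8448
Dividing both sides by -8448: (y + 12)²/256 - (x - 5)²/33 = 1
Hyperbola, center (5, -12), transverse axis vertical; a² = 256, b² = 33.
a = 16. Vertices at (h, k ± a).

(5, -28) and (5, 4)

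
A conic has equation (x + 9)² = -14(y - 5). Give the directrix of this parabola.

y = 17/2

Vertex (-9, 5); 4p = -14 so p = -7/2. Opens down.
Directrix is the horizontal line y = k − p = 5 − (-7/2) = 17/2.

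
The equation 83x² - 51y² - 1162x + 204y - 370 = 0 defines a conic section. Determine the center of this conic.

(7, 2)

Rearranging, 83(x² - 14x) -51(y² - 4y) = 370.
83(x - 7)² -51(y - 2)² = 370 + 4067 - 204 = 4233
Divide through by 4233 to get (x - 7)²/51 - (y - 2)²/83 = 1.
Hyperbola with center (7, 2).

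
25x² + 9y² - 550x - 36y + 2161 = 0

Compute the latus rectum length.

36/5

Group the x- and y-terms: 25(x² - 22x) + 9(y² - 4y) = -2161
Complete the square in x and y: 25(x - 11)² + 9(y - 2)² = -2161 + 3025 + 36 = 900
Divide by 900: (x - 11)²/36 + (y - 2)²/100 = 1
Ellipse, center (11, 2), major axis vertical; a² = 100, b² = 36.
Latus rectum length = 2b²/a = 2·36/10 = 36/5.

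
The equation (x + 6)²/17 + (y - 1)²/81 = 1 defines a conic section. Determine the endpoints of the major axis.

(-6, -8) and (-6, 10)

Center (-6, 1). The larger denominator 81 sits under the y-term, so the major axis is vertical; a² = 81, b² = 17.
a = 9. Vertices at (h, k ± a).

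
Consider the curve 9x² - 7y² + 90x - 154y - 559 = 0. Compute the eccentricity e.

Rearranging, 9(x² + 10x) -7(y² + 22y) = 559.
Complete the square: 9(x + 5)² -7(y + 11)² = 559 + 225 - 847 = -63
Divide by -63: (y + 11)²/9 - (x + 5)²/7 = 1
Hyperbola, center (-5, -11), transverse axis vertical; a² = 9, b² = 7.
c² = a² + b² = 16, so c = 4.
e = c/a = 4/3.

e = 4/3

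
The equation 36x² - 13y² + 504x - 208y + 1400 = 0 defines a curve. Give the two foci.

(-7, -15) and (-7, -1)

Rearranging, 36(x² + 14x) -13(y² + 16y) = -1400.
Complete the square in x and y: 36(x + 7)² -13(y + 8)² = -1400 + 1764 - 832 = -468
Divide through by -468 to get (y + 8)²/36 - (x + 7)²/13 = 1.
Hyperbola, center (-7, -8), transverse axis vertical; a² = 36, b² = 13.
c² = a² + b² = 36 + 13 = 49, so c = 7.
Foci lie on the vertical axis through the center: (h, k ± c).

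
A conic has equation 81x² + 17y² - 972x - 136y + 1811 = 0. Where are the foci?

(6, -4) and (6, 12)

Rearranging, 81(x² - 12x) + 17(y² - 8y) = -1811.
Completing the square gives 81(x - 6)² + 17(y - 4)² = -1811 + 2916 + 272 = 1377.
Dividing both sides by 1377: (x - 6)²/17 + (y - 4)²/81 = 1
Ellipse, center (6, 4), major axis vertical; a² = 81, b² = 17.
c² = a² - b² = 81 - 17 = 64, so c = 8.
Foci lie on the vertical axis through the center: (h, k ± c).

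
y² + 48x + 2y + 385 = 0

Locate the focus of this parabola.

Only y is squared. Complete the square in y: (y + 1)² = -48(x + 8).
Vertex (-8, -1); 4p = -48 so p = -12. Opens left.
Focus is p units from the vertex along the axis: (h + p, k).

(-20, -1)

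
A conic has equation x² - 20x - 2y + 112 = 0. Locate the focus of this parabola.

(10, 13/2)

Only x is squared. Complete the square in x: (x - 10)² = 2(y - 6).
Vertex (10, 6); 4p = 2 so p = 1/2. Opens up.
Focus is p units from the vertex along the axis: (h, k + p).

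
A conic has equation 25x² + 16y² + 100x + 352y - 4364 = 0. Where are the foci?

(-2, -23) and (-2, 1)

Group the x- and y-terms: 25(x² + 4x) + 16(y² + 22y) = 4364
Complete the square: 25(x + 2)² + 16(y + 11)² = 4364 + 100 + 1936 = 6400
Dividing both sides by 6400: (x + 2)²/256 + (y + 11)²/400 = 1
Ellipse, center (-2, -11), major axis vertical; a² = 400, b² = 256.
c² = a² - b² = 400 - 256 = 144, so c = 12.
Foci lie on the vertical axis through the center: (h, k ± c).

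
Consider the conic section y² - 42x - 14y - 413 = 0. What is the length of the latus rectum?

Only y is squared. Complete the square in y: (y - 7)² = 42(x + 11).
Vertex (-11, 7); 4p = 42 so p = 21/2. Opens right.
Latus rectum length = |4p| = 42.

42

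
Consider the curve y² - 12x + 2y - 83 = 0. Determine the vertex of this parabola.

(-7, -1)

Only y is squared. Complete the square in y: (y + 1)² = 12(x + 7).
Vertex (-7, -1); 4p = 12 so p = 3. Opens right.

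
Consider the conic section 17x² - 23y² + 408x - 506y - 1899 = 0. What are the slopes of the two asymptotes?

Group the x- and y-terms: 17(x² + 24x) -23(y² + 22y) = 1899
Completing the square gives 17(x + 12)² -23(y + 11)² = 1899 + 2448 - 2783 = 1564.
Divide by 1564: (x + 12)²/92 - (y + 11)²/68 = 1
Hyperbola, center (-12, -11), transverse axis horizontal; a² = 92, b² = 68.
For a horizontal hyperbola the asymptotes have slope ±b/a.
Here that is ±2√17/2√23 = ±√391/23.

√391/23 and -√391/23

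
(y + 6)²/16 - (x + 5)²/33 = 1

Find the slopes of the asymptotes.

Center (-5, -6). The positive term is the y-term, so the transverse axis is vertical; a² = 16, b² = 33.
For a vertical hyperbola the asymptotes have slope ±a/b.
Here that is ±4/√33 = ±4√33/33.

4√33/33 and -4√33/33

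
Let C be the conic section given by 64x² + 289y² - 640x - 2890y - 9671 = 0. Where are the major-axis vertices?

Rearranging, 64(x² - 10x) + 289(y² - 10y) = 9671.
Complete the square: 64(x - 5)² + 289(y - 5)² = 9671 + 1600 + 7225 = 18496
Dividing both sides by 18496: (x - 5)²/289 + (y - 5)²/64 = 1
Ellipse, center (5, 5), major axis horizontal; a² = 289, b² = 64.
a = 17. Vertices at (h ± a, k).

(-12, 5) and (22, 5)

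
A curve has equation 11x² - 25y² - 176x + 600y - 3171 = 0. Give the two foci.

(2, 12) and (14, 12)

11(x² - 16x) -25(y² - 24y) = 3171
Complete the square in x and y: 11(x - 8)² -25(y - 12)² = 3171 + 704 - 3600 = 275
Divide through by 275 to get (x - 8)²/25 - (y - 12)²/11 = 1.
Hyperbola, center (8, 12), transverse axis horizontal; a² = 25, b² = 11.
c² = a² + b² = 25 + 11 = 36, so c = 6.
Foci lie on the horizontal axis through the center: (h ± c, k).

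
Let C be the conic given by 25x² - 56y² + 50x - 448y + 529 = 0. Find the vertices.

(-1, -9) and (-1, 1)

Rearranging, 25(x² + 2x) -56(y² + 8y) = -529.
25(x + 1)² -56(y + 4)² = -529 + 25 - 896 = -1400
Divide through by -1400 to get (y + 4)²/25 - (x + 1)²/56 = 1.
Hyperbola, center (-1, -4), transverse axis vertical; a² = 25, b² = 56.
a = 5. Vertices at (h, k ± a).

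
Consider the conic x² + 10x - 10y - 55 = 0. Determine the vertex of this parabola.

(-5, -8)

Only x is squared. Complete the square in x: (x + 5)² = 10(y + 8).
Vertex (-5, -8); 4p = 10 so p = 5/2. Opens up.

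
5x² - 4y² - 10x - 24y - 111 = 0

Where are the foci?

Group: 5(x² - 2x) -4(y² + 6y) = 111
Complete the square in x and y: 5(x - 1)² -4(y + 3)² = 111 + 5 - 36 = 80
Dividing both sides by 80: (x - 1)²/16 - (y + 3)²/20 = 1
Hyperbola, center (1, -3), transverse axis horizontal; a² = 16, b² = 20.
c² = a² + b² = 16 + 20 = 36, so c = 6.
Foci lie on the horizontal axis through the center: (h ± c, k).

(-5, -3) and (7, -3)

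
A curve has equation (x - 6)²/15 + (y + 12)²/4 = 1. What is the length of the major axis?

Center (6, -12). The larger denominator 15 sits under the x-term, so the major axis is horizontal; a² = 15, b² = 4.
a² = 15 so a = √15; the major axis has length 2a = 2√15.

2√15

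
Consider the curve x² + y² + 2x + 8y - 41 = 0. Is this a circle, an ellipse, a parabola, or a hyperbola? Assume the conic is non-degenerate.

circle

No xy term. Coefficients of x² and y² are A = 1, C = 1.
A = C (same sign) ⇒ circle.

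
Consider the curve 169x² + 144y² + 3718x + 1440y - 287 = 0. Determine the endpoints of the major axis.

Collect terms: 169(x² + 22x) + 144(y² + 10y) = 287
Completing the square gives 169(x + 11)² + 144(y + 5)² = 287 + 20449 + 3600 = 24336.
Dividing both sides by 24336: (x + 11)²/144 + (y + 5)²/169 = 1
Ellipse, center (-11, -5), major axis vertical; a² = 169, b² = 144.
a = 13. Vertices at (h, k ± a).

(-11, -18) and (-11, 8)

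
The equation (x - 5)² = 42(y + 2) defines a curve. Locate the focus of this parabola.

Vertex (5, -2); 4p = 42 so p = 21/2. Opens up.
Focus is p units from the vertex along the axis: (h, k + p).

(5, 17/2)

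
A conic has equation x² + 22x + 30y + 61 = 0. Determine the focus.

(-11, -11/2)

Only x is squared. Complete the square in x: (x + 11)² = -30(y - 2).
Vertex (-11, 2); 4p = -30 so p = -15/2. Opens down.
Focus is p units from the vertex along the axis: (h, k + p).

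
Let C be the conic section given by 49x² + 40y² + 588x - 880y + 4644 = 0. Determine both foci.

Rearranging, 49(x² + 12x) + 40(y² - 22y) = -4644.
49(x + 6)² + 40(y - 11)² = -4644 + 1764 + 4840 = 1960
Divide through by 1960 to get (x + 6)²/40 + (y - 11)²/49 = 1.
Ellipse, center (-6, 11), major axis vertical; a² = 49, b² = 40.
c² = a² - b² = 49 - 40 = 9, so c = 3.
Foci lie on the vertical axis through the center: (h, k ± c).

(-6, 8) and (-6, 14)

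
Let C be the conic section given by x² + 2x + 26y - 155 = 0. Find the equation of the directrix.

Only x is squared. Complete the square in x: (x + 1)² = -26(y - 6).
Vertex (-1, 6); 4p = -26 so p = -13/2. Opens down.
Directrix is the horizontal line y = k − p = 6 − (-13/2) = 25/2.

y = 25/2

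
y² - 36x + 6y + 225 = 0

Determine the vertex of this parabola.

(6, -3)

Only y is squared. Complete the square in y: (y + 3)² = 36(x - 6).
Vertex (6, -3); 4p = 36 so p = 9. Opens right.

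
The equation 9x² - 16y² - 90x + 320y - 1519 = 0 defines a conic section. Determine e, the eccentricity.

e = 5/4

Group: 9(x² - 10x) -16(y² - 20y) = 1519
Complete the square in x and y: 9(x - 5)² -16(y - 10)² = 1519 + 225 - 1600 = 144
Divide by 144: (x - 5)²/16 - (y - 10)²/9 = 1
Hyperbola, center (5, 10), transverse axis horizontal; a² = 16, b² = 9.
c² = a² + b² = 25, so c = 5.
e = c/a = 5/4.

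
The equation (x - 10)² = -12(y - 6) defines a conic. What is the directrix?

Vertex (10, 6); 4p = -12 so p = -3. Opens down.
Directrix is the horizontal line y = k − p = 6 − (-3) = 9.

y = 9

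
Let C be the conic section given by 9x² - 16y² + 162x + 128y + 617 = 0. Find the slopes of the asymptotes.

Group: 9(x² + 18x) -16(y² - 8y) = -617
Completing the square gives 9(x + 9)² -16(y - 4)² = -617 + 729 - 256 = -144.
Dividing both sides by -144: (y - 4)²/9 - (x + 9)²/16 = 1
Hyperbola, center (-9, 4), transverse axis vertical; a² = 9, b² = 16.
For a vertical hyperbola the asymptotes have slope ±a/b.
Here that is ±3/4.

3/4 and -3/4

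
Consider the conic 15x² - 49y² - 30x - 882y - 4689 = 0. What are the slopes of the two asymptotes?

√15/7 and -√15/7

15(x² - 2x) -49(y² + 18y) = 4689
15(x - 1)² -49(y + 9)² = 4689 + 15 - 3969 = 735
Divide by 735: (x - 1)²/49 - (y + 9)²/15 = 1
Hyperbola, center (1, -9), transverse axis horizontal; a² = 49, b² = 15.
For a horizontal hyperbola the asymptotes have slope ±b/a.
Here that is ±√15/7.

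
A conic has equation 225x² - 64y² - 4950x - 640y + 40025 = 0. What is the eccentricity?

e = 17/15

Rearranging, 225(x² - 22x) -64(y² + 10y) = -40025.
Complete the square in x and y: 225(x - 11)² -64(y + 5)² = -40025 + 27225 - 1600 = -14400
Dividing both sides by -14400: (y + 5)²/225 - (x - 11)²/64 = 1
Hyperbola, center (11, -5), transverse axis vertical; a² = 225, b² = 64.
c² = a² + b² = 289, so c = 17.
e = c/a = 17/15.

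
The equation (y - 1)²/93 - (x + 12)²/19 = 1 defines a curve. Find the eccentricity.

Center (-12, 1). The positive term is the y-term, so the transverse axis is vertical; a² = 93, b² = 19.
c² = a² + b² = 112, so c = 4√7.
e = c/a = 4√7/√93 = 4√651/93.

e = 4√651/93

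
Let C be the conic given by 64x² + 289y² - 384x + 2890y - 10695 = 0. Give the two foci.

64(x² - 6x) + 289(y² + 10y) = 10695
64(x - 3)² + 289(y + 5)² = 10695 + 576 + 7225 = 18496
Dividing both sides by 18496: (x - 3)²/289 + (y + 5)²/64 = 1
Ellipse, center (3, -5), major axis horizontal; a² = 289, b² = 64.
c² = a² - b² = 289 - 64 = 225, so c = 15.
Foci lie on the horizontal axis through the center: (h ± c, k).

(-12, -5) and (18, -5)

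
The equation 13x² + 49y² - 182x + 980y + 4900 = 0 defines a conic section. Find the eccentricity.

e = 6/7

Collect terms: 13(x² - 14x) + 49(y² + 20y) = -4900
Complete the square: 13(x - 7)² + 49(y + 10)² = -4900 + 637 + 4900 = 637
Dividing both sides by 637: (x - 7)²/49 + (y + 10)²/13 = 1
Ellipse, center (7, -10), major axis horizontal; a² = 49, b² = 13.
c² = a² - b² = 36, so c = 6.
e = c/a = 6/7.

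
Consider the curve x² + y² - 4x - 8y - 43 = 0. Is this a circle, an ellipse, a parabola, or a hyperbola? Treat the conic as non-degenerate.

No xy term. Coefficients of x² and y² are A = 1, C = 1.
A = C (same sign) ⇒ circle.

circle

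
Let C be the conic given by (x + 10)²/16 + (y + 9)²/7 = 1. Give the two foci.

(-13, -9) and (-7, -9)

Center (-10, -9). The larger denominator 16 sits under the x-term, so the major axis is horizontal; a² = 16, b² = 7.
c² = a² - b² = 16 - 7 = 9, so c = 3.
Foci lie on the horizontal axis through the center: (h ± c, k).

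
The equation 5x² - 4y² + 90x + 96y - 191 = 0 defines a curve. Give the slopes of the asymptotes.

Collect terms: 5(x² + 18x) -4(y² - 24y) = 191
Complete the square in x and y: 5(x + 9)² -4(y - 12)² = 191 + 405 - 576 = 20
Dividing both sides by 20: (x + 9)²/4 - (y - 12)²/5 = 1
Hyperbola, center (-9, 12), transverse axis horizontal; a² = 4, b² = 5.
For a horizontal hyperbola the asymptotes have slope ±b/a.
Here that is ±√5/2.

√5/2 and -√5/2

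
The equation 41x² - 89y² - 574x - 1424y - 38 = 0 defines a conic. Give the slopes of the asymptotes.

√3649/89 and -√3649/89

41(x² - 14x) -89(y² + 16y) = 38
41(x - 7)² -89(y + 8)² = 38 + 2009 - 5696 = -3649
Divide through by -3649 to get (y + 8)²/41 - (x - 7)²/89 = 1.
Hyperbola, center (7, -8), transverse axis vertical; a² = 41, b² = 89.
For a vertical hyperbola the asymptotes have slope ±a/b.
Here that is ±√41/√89 = ±√3649/89.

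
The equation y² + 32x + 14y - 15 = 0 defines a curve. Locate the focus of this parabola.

(-6, -7)

Only y is squared. Complete the square in y: (y + 7)² = -32(x - 2).
Vertex (2, -7); 4p = -32 so p = -8. Opens left.
Focus is p units from the vertex along the axis: (h + p, k).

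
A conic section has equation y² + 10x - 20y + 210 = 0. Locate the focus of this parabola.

(-27/2, 10)

Only y is squared. Complete the square in y: (y - 10)² = -10(x + 11).
Vertex (-11, 10); 4p = -10 so p = -5/2. Opens left.
Focus is p units from the vertex along the axis: (h + p, k).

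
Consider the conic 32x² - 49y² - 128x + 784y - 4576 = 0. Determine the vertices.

Collect terms: 32(x² - 4x) -49(y² - 16y) = 4576
Complete the square in x and y: 32(x - 2)² -49(y - 8)² = 4576 + 128 - 3136 = 1568
Divide through by 1568 to get (x - 2)²/49 - (y - 8)²/32 = 1.
Hyperbola, center (2, 8), transverse axis horizontal; a² = 49, b² = 32.
a = 7. Vertices at (h ± a, k).

(-5, 8) and (9, 8)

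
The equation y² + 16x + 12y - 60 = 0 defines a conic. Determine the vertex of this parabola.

(6, -6)

Only y is squared. Complete the square in y: (y + 6)² = -16(x - 6).
Vertex (6, -6); 4p = -16 so p = -4. Opens left.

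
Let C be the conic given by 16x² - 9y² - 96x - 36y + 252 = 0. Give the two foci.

Group the x- and y-terms: 16(x² - 6x) -9(y² + 4y) = -252
16(x - 3)² -9(y + 2)² = -252 + 144 - 36 = -144
Divide by -144: (y + 2)²/16 - (x - 3)²/9 = 1
Hyperbola, center (3, -2), transverse axis vertical; a² = 16, b² = 9.
c² = a² + b² = 16 + 9 = 25, so c = 5.
Foci lie on the vertical axis through the center: (h, k ± c).

(3, -7) and (3, 3)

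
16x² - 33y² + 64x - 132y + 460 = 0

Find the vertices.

Collect terms: 16(x² + 4x) -33(y² + 4y) = -460
Complete the square in x and y: 16(x + 2)² -33(y + 2)² = -460 + 64 - 132 = -528
Dividing both sides by -528: (y + 2)²/16 - (x + 2)²/33 = 1
Hyperbola, center (-2, -2), transverse axis vertical; a² = 16, b² = 33.
a = 4. Vertices at (h, k ± a).

(-2, -6) and (-2, 2)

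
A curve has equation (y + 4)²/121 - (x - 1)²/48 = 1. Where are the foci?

(1, -17) and (1, 9)

Center (1, -4). The positive term is the y-term, so the transverse axis is vertical; a² = 121, b² = 48.
c² = a² + b² = 121 + 48 = 169, so c = 13.
Foci lie on the vertical axis through the center: (h, k ± c).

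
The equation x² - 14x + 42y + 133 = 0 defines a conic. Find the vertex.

Only x is squared. Complete the square in x: (x - 7)² = -42(y + 2).
Vertex (7, -2); 4p = -42 so p = -21/2. Opens down.

(7, -2)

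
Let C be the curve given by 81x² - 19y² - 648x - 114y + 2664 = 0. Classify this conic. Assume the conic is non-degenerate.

No xy term. Coefficients of x² and y² are A = 81, C = -19.
A and C have opposite signs ⇒ hyperbola.

hyperbola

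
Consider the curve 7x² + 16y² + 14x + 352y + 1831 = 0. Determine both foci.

(-4, -11) and (2, -11)

Collect terms: 7(x² + 2x) + 16(y² + 22y) = -1831
Complete the square in x and y: 7(x + 1)² + 16(y + 11)² = -1831 + 7 + 1936 = 112
Dividing both sides by 112: (x + 1)²/16 + (y + 11)²/7 = 1
Ellipse, center (-1, -11), major axis horizontal; a² = 16, b² = 7.
c² = a² - b² = 16 - 7 = 9, so c = 3.
Foci lie on the horizontal axis through the center: (h ± c, k).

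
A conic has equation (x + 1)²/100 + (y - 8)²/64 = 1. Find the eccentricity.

e = 3/5

Center (-1, 8). The larger denominator 100 sits under the x-term, so the major axis is horizontal; a² = 100, b² = 64.
c² = a² - b² = 36, so c = 6.
e = c/a = 6/10 = 3/5.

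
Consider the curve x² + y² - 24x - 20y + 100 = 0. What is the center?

Group: (x² - 24x) + (y² - 20y) = -100
(x - 12)² + (y - 10)² = -100 + 144 + 100 = 144
So (x - 12)² + (y - 10)² = 144.
Circle centered at (12, 10) with r² = 144.

(12, 10)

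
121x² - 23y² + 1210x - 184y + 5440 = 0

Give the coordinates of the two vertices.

(-5, -15) and (-5, 7)

Collect terms: 121(x² + 10x) -23(y² + 8y) = -5440
Complete the square in x and y: 121(x + 5)² -23(y + 4)² = -5440 + 3025 - 368 = -2783
Divide by -2783: (y + 4)²/121 - (x + 5)²/23 = 1
Hyperbola, center (-5, -4), transverse axis vertical; a² = 121, b² = 23.
a = 11. Vertices at (h, k ± a).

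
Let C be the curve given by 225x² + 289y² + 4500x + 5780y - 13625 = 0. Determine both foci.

Rearranging, 225(x² + 20x) + 289(y² + 20y) = 13625.
Complete the square: 225(x + 10)² + 289(y + 10)² = 13625 + 22500 + 28900 = 65025
Dividing both sides by 65025: (x + 10)²/289 + (y + 10)²/225 = 1
Ellipse, center (-10, -10), major axis horizontal; a² = 289, b² = 225.
c² = a² - b² = 289 - 225 = 64, so c = 8.
Foci lie on the horizontal axis through the center: (h ± c, k).

(-18, -10) and (-2, -10)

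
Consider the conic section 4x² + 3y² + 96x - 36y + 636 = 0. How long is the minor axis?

4√3

4(x² + 24x) + 3(y² - 12y) = -636
4(x + 12)² + 3(y - 6)² = -636 + 576 + 108 = 48
Divide through by 48 to get (x + 12)²/12 + (y - 6)²/16 = 1.
Ellipse, center (-12, 6), major axis vertical; a² = 16, b² = 12.
b² = 12 so b = 2√3; the minor axis has length 2b = 4√3.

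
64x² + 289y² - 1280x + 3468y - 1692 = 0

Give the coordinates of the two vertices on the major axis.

Collect terms: 64(x² - 20x) + 289(y² + 12y) = 1692
Complete the square in x and y: 64(x - 10)² + 289(y + 6)² = 1692 + 6400 + 10404 = 18496
Divide through by 18496 to get (x - 10)²/289 + (y + 6)²/64 = 1.
Ellipse, center (10, -6), major axis horizontal; a² = 289, b² = 64.
a = 17. Vertices at (h ± a, k).

(-7, -6) and (27, -6)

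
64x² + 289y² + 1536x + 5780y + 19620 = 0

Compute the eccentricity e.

64(x² + 24x) + 289(y² + 20y) = -19620
Completing the square gives 64(x + 12)² + 289(y + 10)² = -19620 + 9216 + 28900 = 18496.
Dividing both sides by 18496: (x + 12)²/289 + (y + 10)²/64 = 1
Ellipse, center (-12, -10), major axis horizontal; a² = 289, b² = 64.
c² = a² - b² = 225, so c = 15.
e = c/a = 15/17.

e = 15/17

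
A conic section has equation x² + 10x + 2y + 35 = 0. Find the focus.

Only x is squared. Complete the square in x: (x + 5)² = -2(y + 5).
Vertex (-5, -5); 4p = -2 so p = -1/2. Opens down.
Focus is p units from the vertex along the axis: (h, k + p).

(-5, -11/2)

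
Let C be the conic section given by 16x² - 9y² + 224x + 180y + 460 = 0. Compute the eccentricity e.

e = 5/4

Group the x- and y-terms: 16(x² + 14x) -9(y² - 20y) = -460
16(x + 7)² -9(y - 10)² = -460 + 784 - 900 = -576
Divide through by -576 to get (y - 10)²/64 - (x + 7)²/36 = 1.
Hyperbola, center (-7, 10), transverse axis vertical; a² = 64, b² = 36.
c² = a² + b² = 100, so c = 10.
e = c/a = 10/8 = 5/4.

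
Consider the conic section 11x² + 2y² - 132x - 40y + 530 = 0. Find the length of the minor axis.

2√6

Collect terms: 11(x² - 12x) + 2(y² - 20y) = -530
Complete the square: 11(x - 6)² + 2(y - 10)² = -530 + 396 + 200 = 66
Divide by 66: (x - 6)²/6 + (y - 10)²/33 = 1
Ellipse, center (6, 10), major axis vertical; a² = 33, b² = 6.
b² = 6 so b = √6; the minor axis has length 2b = 2√6.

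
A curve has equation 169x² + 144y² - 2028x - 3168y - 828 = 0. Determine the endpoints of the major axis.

169(x² - 12x) + 144(y² - 22y) = 828
Completing the square gives 169(x - 6)² + 144(y - 11)² = 828 + 6084 + 17424 = 24336.
Dividing both sides by 24336: (x - 6)²/144 + (y - 11)²/169 = 1
Ellipse, center (6, 11), major axis vertical; a² = 169, b² = 144.
a = 13. Vertices at (h, k ± a).

(6, -2) and (6, 24)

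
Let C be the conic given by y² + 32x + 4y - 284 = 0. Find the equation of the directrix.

Only y is squared. Complete the square in y: (y + 2)² = -32(x - 9).
Vertex (9, -2); 4p = -32 so p = -8. Opens left.
Directrix is the vertical line x = h − p = 9 − (-8) = 17.

x = 17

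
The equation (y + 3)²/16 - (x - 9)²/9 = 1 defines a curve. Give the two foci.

(9, -8) and (9, 2)

Center (9, -3). The positive term is the y-term, so the transverse axis is vertical; a² = 16, b² = 9.
c² = a² + b² = 16 + 9 = 25, so c = 5.
Foci lie on the vertical axis through the center: (h, k ± c).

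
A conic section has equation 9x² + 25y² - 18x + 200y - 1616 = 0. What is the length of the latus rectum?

54/5

Group the x- and y-terms: 9(x² - 2x) + 25(y² + 8y) = 1616
9(x - 1)² + 25(y + 4)² = 1616 + 9 + 400 = 2025
Divide through by 2025 to get (x - 1)²/225 + (y + 4)²/81 = 1.
Ellipse, center (1, -4), major axis horizontal; a² = 225, b² = 81.
Latus rectum length = 2b²/a = 2·81/15 = 54/5.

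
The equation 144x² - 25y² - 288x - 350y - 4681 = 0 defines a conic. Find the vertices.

(-4, -7) and (6, -7)

Collect terms: 144(x² - 2x) -25(y² + 14y) = 4681
Completing the square gives 144(x - 1)² -25(y + 7)² = 4681 + 144 - 1225 = 3600.
Dividing both sides by 3600: (x - 1)²/25 - (y + 7)²/144 = 1
Hyperbola, center (1, -7), transverse axis horizontal; a² = 25, b² = 144.
a = 5. Vertices at (h ± a, k).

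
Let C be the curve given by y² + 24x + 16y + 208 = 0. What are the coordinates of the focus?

(-12, -8)

Only y is squared. Complete the square in y: (y + 8)² = -24(x + 6).
Vertex (-6, -8); 4p = -24 so p = -6. Opens left.
Focus is p units from the vertex along the axis: (h + p, k).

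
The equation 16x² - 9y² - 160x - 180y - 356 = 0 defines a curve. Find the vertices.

Rearranging, 16(x² - 10x) -9(y² + 20y) = 356.
Complete the square: 16(x - 5)² -9(y + 10)² = 356 + 400 - 900 = -144
Divide through by -144 to get (y + 10)²/16 - (x - 5)²/9 = 1.
Hyperbola, center (5, -10), transverse axis vertical; a² = 16, b² = 9.
a = 4. Vertices at (h, k ± a).

(5, -14) and (5, -6)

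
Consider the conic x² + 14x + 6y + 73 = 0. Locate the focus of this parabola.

Only x is squared. Complete the square in x: (x + 7)² = -6(y + 4).
Vertex (-7, -4); 4p = -6 so p = -3/2. Opens down.
Focus is p units from the vertex along the axis: (h, k + p).

(-7, -11/2)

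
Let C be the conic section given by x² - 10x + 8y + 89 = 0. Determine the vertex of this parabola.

Only x is squared. Complete the square in x: (x - 5)² = -8(y + 8).
Vertex (5, -8); 4p = -8 so p = -2. Opens down.

(5, -8)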